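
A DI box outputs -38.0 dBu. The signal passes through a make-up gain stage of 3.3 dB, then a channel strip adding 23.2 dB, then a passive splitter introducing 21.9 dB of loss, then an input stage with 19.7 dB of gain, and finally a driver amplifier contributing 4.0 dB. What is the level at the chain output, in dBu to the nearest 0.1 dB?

-9.7 dBu

Cascaded gains and losses add directly in dB.
-38.0 + 3.3 + 23.2 − 21.9 + 19.7 + 4.0 = -9.7 dBu.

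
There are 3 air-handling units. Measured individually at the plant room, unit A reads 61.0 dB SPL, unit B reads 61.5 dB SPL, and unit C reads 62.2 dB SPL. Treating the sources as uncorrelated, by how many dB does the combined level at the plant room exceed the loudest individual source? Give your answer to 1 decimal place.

Add the sources as powers (linear), then convert back to dB:
L_total = 10·log₁₀(10^(61.0/10) + 10^(61.5/10) + 10^(62.2/10)) = 66.37 dB SPL.
Excess over the loudest (62.2 dB): 66.37 − 62.2 = 4.2 dB.

4.2 dB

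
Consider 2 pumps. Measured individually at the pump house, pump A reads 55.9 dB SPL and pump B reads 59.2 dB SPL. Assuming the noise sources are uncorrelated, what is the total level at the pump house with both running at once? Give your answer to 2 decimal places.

60.87 dB SPL

Incoherent sources sum as intensities:
L_total = 10·log₁₀(10^(55.9/10) + 10^(59.2/10)) = 10·log₁₀(1221000) = 60.87 dB SPL.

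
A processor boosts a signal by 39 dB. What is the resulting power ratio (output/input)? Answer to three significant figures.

7940

Power ratio = 10^(dB/10).
10^(39/10) = 10^(3.900) = 7940.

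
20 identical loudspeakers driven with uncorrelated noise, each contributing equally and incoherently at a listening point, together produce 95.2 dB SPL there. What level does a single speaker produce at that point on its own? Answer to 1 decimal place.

20 equal incoherent sources add 10·log₁₀(20) = 13.01 dB over one source.
L_one = 95.2 − 13.01 = 82.2 dB SPL.

82.2 dB SPL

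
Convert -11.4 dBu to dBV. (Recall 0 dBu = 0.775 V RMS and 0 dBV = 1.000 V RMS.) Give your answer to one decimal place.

-13.6 dBV

The offset between the scales is 20·log₁₀(0.775/1.000) = −2.214 dB.
So dBV = -11.4 − 2.214 = -13.6 dBV.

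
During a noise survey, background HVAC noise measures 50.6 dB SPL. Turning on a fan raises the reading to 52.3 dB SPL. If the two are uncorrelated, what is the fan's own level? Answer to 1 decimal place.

Subtract intensities: L_src = 10·log₁₀(10^(L_total/10) − 10^(L_bg/10)).
L_src = 10·log₁₀(10^(52.3/10) − 10^(50.6/10)) = 10·log₁₀(55010) = 47.4 dB SPL.

47.4 dB SPL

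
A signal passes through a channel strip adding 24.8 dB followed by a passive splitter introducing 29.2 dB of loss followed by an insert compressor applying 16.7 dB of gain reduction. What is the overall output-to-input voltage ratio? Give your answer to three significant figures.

0.0881

Net gain = 24.8 + (−29.2) + (−16.7) = -21.1 dB.
Voltage ratio = 10^(-21.1/20) = 0.0881.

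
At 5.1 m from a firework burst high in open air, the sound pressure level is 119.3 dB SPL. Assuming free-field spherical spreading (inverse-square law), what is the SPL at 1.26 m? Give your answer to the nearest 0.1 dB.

131.4 dB SPL

For a point source in a free field, ΔL = −20·log₁₀(d₂/d₁).
ΔL = −20·log₁₀(1.26/5.1) = 12.14 dB, so L₂ = 119.3 + (12.14) = 131.4 dB SPL.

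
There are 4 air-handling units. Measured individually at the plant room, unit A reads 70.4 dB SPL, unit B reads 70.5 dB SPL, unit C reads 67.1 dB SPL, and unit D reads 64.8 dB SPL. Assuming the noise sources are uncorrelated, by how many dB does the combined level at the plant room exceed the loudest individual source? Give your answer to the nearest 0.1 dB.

Add the sources as powers (linear), then convert back to dB:
L_total = 10·log₁₀(10^(70.4/10) + 10^(70.5/10) + 10^(67.1/10) + 10^(64.8/10)) = 74.82 dB SPL.
Excess over the loudest (70.5 dB): 74.82 − 70.5 = 4.3 dB.

4.3 dB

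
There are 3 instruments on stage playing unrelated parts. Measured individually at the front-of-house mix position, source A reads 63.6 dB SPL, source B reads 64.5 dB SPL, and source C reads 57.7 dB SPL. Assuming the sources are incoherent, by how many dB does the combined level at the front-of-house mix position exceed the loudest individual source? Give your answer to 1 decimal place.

3.1 dB

Uncorrelated sources add in intensity (power), not in dB.
L_total = 10·log₁₀(10^(63.6/10) + 10^(64.5/10) + 10^(57.7/10)) = 67.56 dB SPL.
Excess over the loudest (64.5 dB): 67.56 − 64.5 = 3.1 dB.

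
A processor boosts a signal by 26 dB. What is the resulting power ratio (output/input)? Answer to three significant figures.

Power ratio = 10^(dB/10).
10^(26/10) = 10^(2.600) = 398.

398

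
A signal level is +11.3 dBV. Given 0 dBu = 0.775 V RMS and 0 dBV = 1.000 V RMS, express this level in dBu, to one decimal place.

The offset between the scales is 20·log₁₀(0.775/1.000) = −2.214 dB.
So dBu = +11.3 + 2.214 = +13.5 dBu.

+13.5 dBu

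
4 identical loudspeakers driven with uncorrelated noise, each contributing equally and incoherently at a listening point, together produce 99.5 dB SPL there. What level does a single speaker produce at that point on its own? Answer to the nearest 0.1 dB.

4 equal incoherent sources add 10·log₁₀(4) = 6.02 dB over one source.
L_one = 99.5 − 6.02 = 93.5 dB SPL.

93.5 dB SPL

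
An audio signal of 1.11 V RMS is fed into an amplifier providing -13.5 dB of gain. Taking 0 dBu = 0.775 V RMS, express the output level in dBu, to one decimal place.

-10.4 dBu

Input level: 20·log₁₀(1.11/0.775) = 3.12 dBu.
Output: 3.12 − 13.5 = -10.4 dBu.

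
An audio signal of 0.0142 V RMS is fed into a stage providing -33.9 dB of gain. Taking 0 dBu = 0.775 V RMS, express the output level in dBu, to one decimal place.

-68.6 dBu

Input level: 20·log₁₀(0.0142/0.775) = -34.74 dBu.
Output: -34.74 − 33.9 = -68.6 dBu.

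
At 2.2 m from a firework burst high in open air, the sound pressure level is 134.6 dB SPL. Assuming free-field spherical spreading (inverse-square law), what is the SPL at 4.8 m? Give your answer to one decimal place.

Inverse-square spreading gives ΔL = −20·log₁₀(d₂/d₁).
ΔL = −20·log₁₀(4.8/2.2) = -6.78 dB, so L₂ = 134.6 + (-6.78) = 127.8 dB SPL.

127.8 dB SPL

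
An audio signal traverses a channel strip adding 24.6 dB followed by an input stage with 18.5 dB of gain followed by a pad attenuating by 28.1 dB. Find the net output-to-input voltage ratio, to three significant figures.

5.62

Net gain = 24.6 + 18.5 + (−28.1) = 15.0 dB.
Voltage ratio = 10^(15.0/20) = 5.62.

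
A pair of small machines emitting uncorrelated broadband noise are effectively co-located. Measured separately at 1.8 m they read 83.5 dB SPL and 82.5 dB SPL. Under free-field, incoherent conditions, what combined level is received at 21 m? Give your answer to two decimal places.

64.70 dB SPL

Combined at 1.8 m: 10·log₁₀(10^(83.5/10)+10^(82.5/10)) = 86.039 dB SPL.
Then apply −20·log₁₀(21/1.8) = -21.339 dB → 64.70 dB SPL.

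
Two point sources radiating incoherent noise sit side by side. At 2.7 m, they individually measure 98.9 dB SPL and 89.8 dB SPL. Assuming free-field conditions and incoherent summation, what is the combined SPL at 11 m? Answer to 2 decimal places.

87.20 dB SPL

Combined at 2.7 m: 10·log₁₀(10^(98.9/10)+10^(89.8/10)) = 99.404 dB SPL.
Then apply −20·log₁₀(11/2.7) = -12.201 dB → 87.20 dB SPL.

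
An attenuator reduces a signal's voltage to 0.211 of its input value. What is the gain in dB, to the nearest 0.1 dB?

Voltage ratio → dB uses the 20·log₁₀ form:
20·log₁₀(0.211) = -13.5 dB.

-13.5 dB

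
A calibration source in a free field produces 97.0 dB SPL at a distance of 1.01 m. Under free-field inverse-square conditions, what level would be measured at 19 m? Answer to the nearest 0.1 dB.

Free-field point source: level drops by 20·log₁₀ of the distance ratio.
ΔL = −20·log₁₀(19/1.01) = -25.49 dB, so L₂ = 97.0 + (-25.49) = 71.5 dB SPL.

71.5 dB SPL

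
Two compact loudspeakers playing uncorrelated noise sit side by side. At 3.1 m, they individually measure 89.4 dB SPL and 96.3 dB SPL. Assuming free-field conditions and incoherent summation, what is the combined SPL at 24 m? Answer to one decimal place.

Combined at 3.1 m: 10·log₁₀(10^(89.4/10)+10^(96.3/10)) = 97.11 dB SPL.
Then apply −20·log₁₀(24/3.1) = -17.78 dB → 79.3 dB SPL.

79.3 dB SPL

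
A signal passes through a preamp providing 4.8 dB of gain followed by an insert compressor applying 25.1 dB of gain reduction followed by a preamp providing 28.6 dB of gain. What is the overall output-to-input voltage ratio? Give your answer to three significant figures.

Net gain = 4.8 + (−25.1) + 28.6 = 8.3 dB.
Voltage ratio = 10^(8.3/20) = 2.60.

2.60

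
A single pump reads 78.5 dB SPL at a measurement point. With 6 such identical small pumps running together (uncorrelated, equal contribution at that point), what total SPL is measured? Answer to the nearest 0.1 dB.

6 equal incoherent sources raise the level by 10·log₁₀(6) = 7.78 dB.
L_total = 78.5 + 7.78 = 86.3 dB SPL.

86.3 dB SPL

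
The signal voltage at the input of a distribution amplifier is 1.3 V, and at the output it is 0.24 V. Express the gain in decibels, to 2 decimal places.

Voltage is an amplitude quantity, so gain = 20·log₁₀(V_out/V_in).
20·log₁₀(0.24/1.3) = 20·log₁₀(0.1846) = -14.67 dB.

-14.67 dB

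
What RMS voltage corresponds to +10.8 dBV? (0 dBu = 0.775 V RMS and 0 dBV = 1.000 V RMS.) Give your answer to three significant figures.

V = 1.000 V × 10^(+10.8/20).
= 1.000 × 3.467 = 3.47 V.

3.47 V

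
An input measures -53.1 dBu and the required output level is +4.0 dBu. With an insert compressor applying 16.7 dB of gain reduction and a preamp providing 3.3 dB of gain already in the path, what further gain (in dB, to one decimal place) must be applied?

70.5 dB

The required make-up gain is the shortfall in the dB sum.
G = +4.0 − (-53.1) + 16.7 − 3.3 = 70.5 dB.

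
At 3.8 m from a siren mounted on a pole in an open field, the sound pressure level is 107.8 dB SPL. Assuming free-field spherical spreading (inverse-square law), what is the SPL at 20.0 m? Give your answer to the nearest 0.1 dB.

Inverse-square spreading gives ΔL = −20·log₁₀(d₂/d₁).
ΔL = −20·log₁₀(20.0/3.8) = -14.42 dB, so L₂ = 107.8 + (-14.42) = 93.4 dB SPL.

93.4 dB SPL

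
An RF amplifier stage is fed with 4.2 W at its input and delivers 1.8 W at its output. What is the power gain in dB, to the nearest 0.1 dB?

-3.7 dB

Power is a power quantity, so gain = 10·log₁₀(P_out/P_in).
10·log₁₀(1.8/4.2) = 10·log₁₀(0.4286) = -3.7 dB.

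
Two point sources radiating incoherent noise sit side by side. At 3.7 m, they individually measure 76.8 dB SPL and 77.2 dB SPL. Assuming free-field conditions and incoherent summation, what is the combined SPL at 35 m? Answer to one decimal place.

Combined at 3.7 m: 10·log₁₀(10^(76.8/10)+10^(77.2/10)) = 80.01 dB SPL.
Then apply −20·log₁₀(35/3.7) = -19.52 dB → 60.5 dB SPL.

60.5 dB SPL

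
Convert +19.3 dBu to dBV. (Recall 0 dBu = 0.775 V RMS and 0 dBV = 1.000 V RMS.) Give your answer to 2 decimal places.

The offset between the scales is 20·log₁₀(0.775/1.000) = −2.214 dB.
So dBV = +19.3 − 2.214 = +17.09 dBV.

+17.09 dBV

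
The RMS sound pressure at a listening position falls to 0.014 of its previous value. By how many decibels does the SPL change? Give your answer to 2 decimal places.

Sound pressure is an amplitude quantity: ΔL = 20·log₁₀(p₂/p₁).
20·log₁₀(0.014) = -37.08 dB.

-37.08 dB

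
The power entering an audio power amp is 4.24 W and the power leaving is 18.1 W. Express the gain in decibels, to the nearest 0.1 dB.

Power ratio → dB uses the 10·log₁₀ form:
10·log₁₀(18.1/4.24) = 10·log₁₀(4.269) = 6.3 dB.

6.3 dB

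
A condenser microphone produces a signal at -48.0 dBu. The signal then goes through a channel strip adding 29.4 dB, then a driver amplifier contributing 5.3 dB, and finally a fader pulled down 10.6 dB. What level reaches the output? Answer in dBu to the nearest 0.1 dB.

Gain stages sum in dB:
-48.0 + 29.4 + 5.3 − 10.6 = -23.9 dBu.

-23.9 dBu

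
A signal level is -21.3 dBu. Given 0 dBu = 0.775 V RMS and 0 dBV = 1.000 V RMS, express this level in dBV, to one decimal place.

-23.5 dBV

The offset between the scales is 20·log₁₀(0.775/1.000) = −2.214 dB.
So dBV = -21.3 − 2.214 = -23.5 dBV.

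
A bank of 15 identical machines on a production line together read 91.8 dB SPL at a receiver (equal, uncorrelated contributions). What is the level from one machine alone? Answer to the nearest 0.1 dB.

15 equal incoherent sources add 10·log₁₀(15) = 11.76 dB over one source.
L_one = 91.8 − 11.76 = 80.0 dB SPL.

80.0 dB SPL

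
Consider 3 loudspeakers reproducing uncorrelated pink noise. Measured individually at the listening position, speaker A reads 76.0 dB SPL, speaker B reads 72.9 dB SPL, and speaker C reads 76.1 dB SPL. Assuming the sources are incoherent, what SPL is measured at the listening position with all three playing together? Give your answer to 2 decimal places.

Incoherent sources sum as intensities:
L_total = 10·log₁₀(10^(76.0/10) + 10^(72.9/10) + 10^(76.1/10)) = 10·log₁₀(100000000) = 80.00 dB SPL.

80.00 dB SPL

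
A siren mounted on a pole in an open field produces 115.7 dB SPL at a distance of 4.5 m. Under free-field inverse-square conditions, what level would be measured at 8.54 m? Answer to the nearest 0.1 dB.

110.1 dB SPL

Inverse-square spreading gives ΔL = −20·log₁₀(d₂/d₁).
ΔL = −20·log₁₀(8.54/4.5) = -5.56 dB, so L₂ = 115.7 + (-5.56) = 110.1 dB SPL.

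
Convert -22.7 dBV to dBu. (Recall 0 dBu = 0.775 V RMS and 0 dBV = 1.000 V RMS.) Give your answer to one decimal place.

The offset between the scales is 20·log₁₀(0.775/1.000) = −2.214 dB.
So dBu = -22.7 + 2.214 = -20.5 dBu.

-20.5 dBu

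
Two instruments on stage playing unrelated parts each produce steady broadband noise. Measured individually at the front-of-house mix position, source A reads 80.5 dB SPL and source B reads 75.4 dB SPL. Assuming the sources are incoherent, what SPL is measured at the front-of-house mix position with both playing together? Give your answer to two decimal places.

81.67 dB SPL

Incoherent sources sum as intensities:
L_total = 10·log₁₀(10^(80.5/10) + 10^(75.4/10)) = 10·log₁₀(146900000) = 81.67 dB SPL.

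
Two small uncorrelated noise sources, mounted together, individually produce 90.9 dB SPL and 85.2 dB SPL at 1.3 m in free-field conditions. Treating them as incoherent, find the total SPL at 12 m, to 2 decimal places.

72.63 dB SPL

Combined at 1.3 m: 10·log₁₀(10^(90.9/10)+10^(85.2/10)) = 91.935 dB SPL.
Then apply −20·log₁₀(12/1.3) = -19.305 dB → 72.63 dB SPL.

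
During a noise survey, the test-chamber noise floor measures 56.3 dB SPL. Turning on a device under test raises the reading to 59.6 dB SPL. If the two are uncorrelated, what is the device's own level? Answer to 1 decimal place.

56.9 dB SPL

Subtract intensities: L_src = 10·log₁₀(10^(L_total/10) − 10^(L_bg/10)).
L_src = 10·log₁₀(10^(59.6/10) − 10^(56.3/10)) = 10·log₁₀(485400) = 56.9 dB SPL.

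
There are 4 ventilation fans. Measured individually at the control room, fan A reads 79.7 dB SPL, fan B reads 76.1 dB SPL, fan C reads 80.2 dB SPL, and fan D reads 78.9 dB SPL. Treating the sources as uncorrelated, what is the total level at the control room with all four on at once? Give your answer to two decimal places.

85.00 dB SPL

Uncorrelated sources add in intensity (power), not in dB.
L_total = 10·log₁₀(10^(79.7/10) + 10^(76.1/10) + 10^(80.2/10) + 10^(78.9/10)) = 10·log₁₀(316400000) = 85.00 dB SPL.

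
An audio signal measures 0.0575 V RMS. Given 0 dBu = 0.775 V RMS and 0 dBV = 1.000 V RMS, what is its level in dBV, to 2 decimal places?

dBV = 20·log₁₀(V / 1.000 V).
20·log₁₀(0.0575/1.000) = -24.81 dBV.

-24.81 dBV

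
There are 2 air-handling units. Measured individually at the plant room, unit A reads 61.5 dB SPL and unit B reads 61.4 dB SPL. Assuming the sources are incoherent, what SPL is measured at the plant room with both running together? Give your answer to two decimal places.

64.46 dB SPL

Incoherent sources sum as intensities:
L_total = 10·log₁₀(10^(61.5/10) + 10^(61.4/10)) = 10·log₁₀(2793000) = 64.46 dB SPL.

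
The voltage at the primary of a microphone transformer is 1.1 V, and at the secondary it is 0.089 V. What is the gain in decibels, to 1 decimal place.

For a voltage ratio, dB = 20·log₁₀(V₂/V₁).
20·log₁₀(0.089/1.1) = 20·log₁₀(0.08091) = -21.8 dB.

-21.8 dB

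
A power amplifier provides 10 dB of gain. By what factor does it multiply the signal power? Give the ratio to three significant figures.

10.0

Power ratio = 10^(dB/10).
10^(10/10) = 10^(1.000) = 10.0.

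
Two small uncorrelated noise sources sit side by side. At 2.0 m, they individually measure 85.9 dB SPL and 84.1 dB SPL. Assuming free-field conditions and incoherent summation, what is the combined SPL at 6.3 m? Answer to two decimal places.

78.14 dB SPL

Combined at 2.0 m: 10·log₁₀(10^(85.9/10)+10^(84.1/10)) = 88.103 dB SPL.
Then apply −20·log₁₀(6.3/2.0) = -9.966 dB → 78.14 dB SPL.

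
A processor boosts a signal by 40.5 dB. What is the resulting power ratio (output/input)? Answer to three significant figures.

Power ratio = 10^(dB/10).
10^(40.5/10) = 10^(4.050) = 11200.

11200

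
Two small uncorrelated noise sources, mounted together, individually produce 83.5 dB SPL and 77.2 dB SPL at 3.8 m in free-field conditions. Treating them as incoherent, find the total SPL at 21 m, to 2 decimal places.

Combined at 3.8 m: 10·log₁₀(10^(83.5/10)+10^(77.2/10)) = 84.415 dB SPL.
Then apply −20·log₁₀(21/3.8) = -14.849 dB → 69.57 dB SPL.

69.57 dB SPL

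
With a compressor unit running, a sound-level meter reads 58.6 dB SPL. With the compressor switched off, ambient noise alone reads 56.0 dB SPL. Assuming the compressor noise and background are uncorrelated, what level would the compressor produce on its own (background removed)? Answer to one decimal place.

Subtract intensities: L_src = 10·log₁₀(10^(L_total/10) − 10^(L_bg/10)).
L_src = 10·log₁₀(10^(58.6/10) − 10^(56.0/10)) = 10·log₁₀(326300) = 55.1 dB SPL.

55.1 dB SPL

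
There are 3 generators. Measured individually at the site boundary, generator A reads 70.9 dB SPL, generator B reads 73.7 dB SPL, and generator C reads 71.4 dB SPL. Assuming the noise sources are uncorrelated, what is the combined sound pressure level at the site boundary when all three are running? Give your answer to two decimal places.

Incoherent sources sum as intensities:
L_total = 10·log₁₀(10^(70.9/10) + 10^(73.7/10) + 10^(71.4/10)) = 10·log₁₀(49550000) = 76.95 dB SPL.

76.95 dB SPL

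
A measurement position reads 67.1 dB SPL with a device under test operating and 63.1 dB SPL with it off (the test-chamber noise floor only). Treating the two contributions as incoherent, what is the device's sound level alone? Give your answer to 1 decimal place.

64.9 dB SPL

Subtract intensities: L_src = 10·log₁₀(10^(L_total/10) − 10^(L_bg/10)).
L_src = 10·log₁₀(10^(67.1/10) − 10^(63.1/10)) = 10·log₁₀(3087000) = 64.9 dB SPL.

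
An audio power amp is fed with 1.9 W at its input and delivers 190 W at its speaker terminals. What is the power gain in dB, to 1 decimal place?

For a power ratio, dB = 10·log₁₀(P₂/P₁).
10·log₁₀(190/1.9) = 10·log₁₀(100.0) = 20.0 dB.

20.0 dB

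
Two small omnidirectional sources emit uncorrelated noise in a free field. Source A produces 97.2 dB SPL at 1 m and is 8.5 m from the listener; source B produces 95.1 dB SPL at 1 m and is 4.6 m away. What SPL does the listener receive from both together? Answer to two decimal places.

83.53 dB SPL

At the listener: L_A = 97.2 − 20·log₁₀(8.5) = 78.612 dB; L_B = 95.1 − 20·log₁₀(4.6) = 81.845 dB.
Combined: 10·log₁₀(10^(78.612/10)+10^(81.845/10)) = 83.53 dB SPL.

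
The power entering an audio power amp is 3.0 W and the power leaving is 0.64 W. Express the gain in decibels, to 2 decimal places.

-6.71 dB

Power ratio → dB uses the 10·log₁₀ form:
10·log₁₀(0.64/3.0) = 10·log₁₀(0.2133) = -6.71 dB.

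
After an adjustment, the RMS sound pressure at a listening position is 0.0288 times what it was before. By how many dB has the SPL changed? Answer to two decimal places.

-30.81 dB

SPL change from a pressure ratio uses the 20·log₁₀ form:
20·log₁₀(0.0288) = -30.81 dB.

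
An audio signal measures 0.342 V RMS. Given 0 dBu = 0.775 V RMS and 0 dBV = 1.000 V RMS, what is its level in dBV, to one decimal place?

dBV = 20·log₁₀(V / 1.000 V).
20·log₁₀(0.342/1.000) = -9.3 dBV.

-9.3 dBV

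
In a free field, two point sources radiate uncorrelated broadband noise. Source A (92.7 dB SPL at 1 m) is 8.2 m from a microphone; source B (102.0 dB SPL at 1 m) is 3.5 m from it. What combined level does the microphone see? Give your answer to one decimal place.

91.2 dB SPL

At the listener: L_A = 92.7 − 20·log₁₀(8.2) = 74.42 dB; L_B = 102.0 − 20·log₁₀(3.5) = 91.12 dB.
Combined: 10·log₁₀(10^(74.42/10)+10^(91.12/10)) = 91.2 dB SPL.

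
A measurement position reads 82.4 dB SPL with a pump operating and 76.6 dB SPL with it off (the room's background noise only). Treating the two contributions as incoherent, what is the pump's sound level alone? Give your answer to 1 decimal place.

Subtract intensities: L_src = 10·log₁₀(10^(L_total/10) − 10^(L_bg/10)).
L_src = 10·log₁₀(10^(82.4/10) − 10^(76.6/10)) = 10·log₁₀(128100000) = 81.1 dB SPL.

81.1 dB SPL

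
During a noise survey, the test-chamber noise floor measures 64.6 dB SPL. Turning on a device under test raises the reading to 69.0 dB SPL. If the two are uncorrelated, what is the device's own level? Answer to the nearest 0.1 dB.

67.0 dB SPL

Subtract intensities: L_src = 10·log₁₀(10^(L_total/10) − 10^(L_bg/10)).
L_src = 10·log₁₀(10^(69.0/10) − 10^(64.6/10)) = 10·log₁₀(5059000) = 67.0 dB SPL.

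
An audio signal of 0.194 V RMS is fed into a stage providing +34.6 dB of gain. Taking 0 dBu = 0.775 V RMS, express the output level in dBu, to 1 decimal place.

Input level: 20·log₁₀(0.194/0.775) = -12.03 dBu.
Output: -12.03 + 34.6 = +22.6 dBu.

+22.6 dBu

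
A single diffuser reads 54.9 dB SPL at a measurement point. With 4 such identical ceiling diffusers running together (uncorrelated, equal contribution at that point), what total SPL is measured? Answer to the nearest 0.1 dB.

4 equal incoherent sources raise the level by 10·log₁₀(4) = 6.02 dB.
L_total = 54.9 + 6.02 = 60.9 dB SPL.

60.9 dB SPL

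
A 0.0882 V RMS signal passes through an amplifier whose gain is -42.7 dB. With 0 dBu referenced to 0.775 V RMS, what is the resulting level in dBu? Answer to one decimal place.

Input level: 20·log₁₀(0.0882/0.775) = -18.88 dBu.
Output: -18.88 − 42.7 = -61.6 dBu.

-61.6 dBu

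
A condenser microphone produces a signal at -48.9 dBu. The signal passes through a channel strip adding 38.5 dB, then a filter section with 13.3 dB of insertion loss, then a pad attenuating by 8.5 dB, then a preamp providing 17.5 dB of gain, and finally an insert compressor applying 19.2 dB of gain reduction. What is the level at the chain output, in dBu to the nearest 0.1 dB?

-33.9 dBu

In dB, series stages simply add:
-48.9 + 38.5 − 13.3 − 8.5 + 17.5 − 19.2 = -33.9 dBu.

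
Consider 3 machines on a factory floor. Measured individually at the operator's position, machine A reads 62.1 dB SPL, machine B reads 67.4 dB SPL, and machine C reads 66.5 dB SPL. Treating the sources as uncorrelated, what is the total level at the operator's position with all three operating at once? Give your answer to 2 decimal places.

70.64 dB SPL

Add the sources as powers (linear), then convert back to dB:
L_total = 10·log₁₀(10^(62.1/10) + 10^(67.4/10) + 10^(66.5/10)) = 10·log₁₀(11580000) = 70.64 dB SPL.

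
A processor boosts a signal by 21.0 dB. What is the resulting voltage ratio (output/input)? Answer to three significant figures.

Voltage ratio = 10^(dB/20).
10^(21.0/20) = 10^(1.050) = 11.2.

11.2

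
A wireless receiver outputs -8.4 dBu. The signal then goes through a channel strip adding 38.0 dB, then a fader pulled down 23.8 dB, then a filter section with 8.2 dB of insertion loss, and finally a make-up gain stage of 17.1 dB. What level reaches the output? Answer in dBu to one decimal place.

+14.7 dBu

Cascaded gains and losses add directly in dB.
-8.4 + 38.0 − 23.8 − 8.2 + 17.1 = +14.7 dBu.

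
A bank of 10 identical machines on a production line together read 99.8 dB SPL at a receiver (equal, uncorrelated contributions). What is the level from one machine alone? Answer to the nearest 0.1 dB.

89.8 dB SPL

10 equal incoherent sources add 10·log₁₀(10) = 10.00 dB over one source.
L_one = 99.8 − 10.00 = 89.8 dB SPL.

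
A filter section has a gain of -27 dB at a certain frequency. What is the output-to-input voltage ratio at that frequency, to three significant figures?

Voltage ratio = 10^(dB/20).
10^(-27/20) = 10^(-1.350) = 0.0447.

0.0447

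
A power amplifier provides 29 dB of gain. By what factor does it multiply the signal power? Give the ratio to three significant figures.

794

Power ratio = 10^(dB/10).
10^(29/10) = 10^(2.900) = 794.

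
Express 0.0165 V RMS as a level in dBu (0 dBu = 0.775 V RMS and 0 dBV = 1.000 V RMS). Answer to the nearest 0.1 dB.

-33.4 dBu

dBu = 20·log₁₀(V / 0.775 V).
20·log₁₀(0.0165/0.775) = -33.4 dBu.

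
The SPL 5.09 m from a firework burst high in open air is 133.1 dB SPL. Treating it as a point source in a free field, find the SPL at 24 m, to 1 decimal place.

119.6 dB SPL

Free-field point source: level drops by 20·log₁₀ of the distance ratio.
ΔL = −20·log₁₀(24/5.09) = -13.47 dB, so L₂ = 133.1 + (-13.47) = 119.6 dB SPL.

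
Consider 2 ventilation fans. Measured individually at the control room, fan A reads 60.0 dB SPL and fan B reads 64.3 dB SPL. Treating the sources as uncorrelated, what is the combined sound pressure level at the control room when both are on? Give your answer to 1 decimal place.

Add the sources as powers (linear), then convert back to dB:
L_total = 10·log₁₀(10^(60.0/10) + 10^(64.3/10)) = 10·log₁₀(3692000) = 65.7 dB SPL.

65.7 dB SPL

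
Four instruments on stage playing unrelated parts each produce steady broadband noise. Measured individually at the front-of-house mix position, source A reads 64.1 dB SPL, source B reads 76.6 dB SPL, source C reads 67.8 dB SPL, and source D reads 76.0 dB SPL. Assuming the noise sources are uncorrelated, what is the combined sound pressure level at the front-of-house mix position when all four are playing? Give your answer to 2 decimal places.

79.74 dB SPL

Uncorrelated sources add in intensity (power), not in dB.
L_total = 10·log₁₀(10^(64.1/10) + 10^(76.6/10) + 10^(67.8/10) + 10^(76.0/10)) = 10·log₁₀(94120000) = 79.74 dB SPL.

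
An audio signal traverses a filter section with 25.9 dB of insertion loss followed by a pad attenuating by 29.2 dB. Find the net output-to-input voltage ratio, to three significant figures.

0.00176

Net gain = (−25.9) + (−29.2) = -55.1 dB.
Voltage ratio = 10^(-55.1/20) = 0.00176.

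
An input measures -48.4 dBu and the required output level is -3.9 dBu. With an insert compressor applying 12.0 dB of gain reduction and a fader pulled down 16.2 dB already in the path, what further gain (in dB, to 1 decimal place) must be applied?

The required make-up gain is the shortfall in the dB sum.
G = -3.9 − (-48.4) + 12.0 + 16.2 = 72.7 dB.

72.7 dB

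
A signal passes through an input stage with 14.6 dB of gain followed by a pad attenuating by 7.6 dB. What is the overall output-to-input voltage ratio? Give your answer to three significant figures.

2.24

Net gain = 14.6 + (−7.6) = 7.0 dB.
Voltage ratio = 10^(7.0/20) = 2.24.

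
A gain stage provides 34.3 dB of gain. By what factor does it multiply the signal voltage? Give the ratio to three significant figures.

51.9

Voltage ratio = 10^(dB/20).
10^(34.3/20) = 10^(1.715) = 51.9.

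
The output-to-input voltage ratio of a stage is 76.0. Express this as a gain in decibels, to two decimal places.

37.62 dB

Voltage ratio → dB uses the 20·log₁₀ form:
20·log₁₀(76.0) = 37.62 dB.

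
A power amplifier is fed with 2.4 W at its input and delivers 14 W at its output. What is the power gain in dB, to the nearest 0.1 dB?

Power is a power quantity, so gain = 10·log₁₀(P_out/P_in).
10·log₁₀(14/2.4) = 10·log₁₀(5.833) = 7.7 dB.

7.7 dB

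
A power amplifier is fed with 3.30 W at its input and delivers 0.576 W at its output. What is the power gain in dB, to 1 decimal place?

Power ratio → dB uses the 10·log₁₀ form:
10·log₁₀(0.576/3.30) = 10·log₁₀(0.1745) = -7.6 dB.

-7.6 dB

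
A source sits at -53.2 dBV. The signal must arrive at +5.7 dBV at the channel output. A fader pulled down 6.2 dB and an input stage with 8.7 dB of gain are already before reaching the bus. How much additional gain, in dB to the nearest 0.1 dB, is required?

The required make-up gain is the shortfall in the dB sum.
G = +5.7 − (-53.2) + 6.2 − 8.7 = 56.4 dB.

56.4 dB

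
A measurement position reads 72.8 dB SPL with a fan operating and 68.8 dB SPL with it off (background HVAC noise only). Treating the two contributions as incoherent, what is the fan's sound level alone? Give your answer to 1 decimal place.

70.6 dB SPL

Subtract intensities: L_src = 10·log₁₀(10^(L_total/10) − 10^(L_bg/10)).
L_src = 10·log₁₀(10^(72.8/10) − 10^(68.8/10)) = 10·log₁₀(11470000) = 70.6 dB SPL.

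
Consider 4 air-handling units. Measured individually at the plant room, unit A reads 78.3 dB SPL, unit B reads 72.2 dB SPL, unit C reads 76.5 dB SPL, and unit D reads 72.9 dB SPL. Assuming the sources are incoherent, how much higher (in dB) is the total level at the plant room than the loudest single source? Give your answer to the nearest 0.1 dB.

3.4 dB

Incoherent sources sum as intensities:
L_total = 10·log₁₀(10^(78.3/10) + 10^(72.2/10) + 10^(76.5/10) + 10^(72.9/10)) = 81.71 dB SPL.
Excess over the loudest (78.3 dB): 81.71 − 78.3 = 3.4 dB.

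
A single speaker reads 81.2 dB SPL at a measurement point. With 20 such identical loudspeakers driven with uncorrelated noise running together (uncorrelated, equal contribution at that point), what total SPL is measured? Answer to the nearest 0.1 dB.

20 equal incoherent sources raise the level by 10·log₁₀(20) = 13.01 dB.
L_total = 81.2 + 13.01 = 94.2 dB SPL.

94.2 dB SPL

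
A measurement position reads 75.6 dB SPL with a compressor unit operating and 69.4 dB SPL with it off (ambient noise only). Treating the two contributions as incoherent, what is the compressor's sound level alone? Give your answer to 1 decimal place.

Background correction is a power subtraction:
L_src = 10·log₁₀(10^(75.6/10) − 10^(69.4/10)) = 10·log₁₀(27600000) = 74.4 dB SPL.

74.4 dB SPL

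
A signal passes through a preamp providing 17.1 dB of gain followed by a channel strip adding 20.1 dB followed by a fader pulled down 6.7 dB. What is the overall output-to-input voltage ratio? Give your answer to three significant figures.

33.5

Net gain = 17.1 + 20.1 + (−6.7) = 30.5 dB.
Voltage ratio = 10^(30.5/20) = 33.5.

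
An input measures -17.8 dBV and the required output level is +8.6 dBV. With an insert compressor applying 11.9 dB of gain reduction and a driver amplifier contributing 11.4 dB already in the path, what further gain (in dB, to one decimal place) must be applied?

26.9 dB

The required make-up gain is the shortfall in the dB sum.
G = +8.6 − (-17.8) + 11.9 − 11.4 = 26.9 dB.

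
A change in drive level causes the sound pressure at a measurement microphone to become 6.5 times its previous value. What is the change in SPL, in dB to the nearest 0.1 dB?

SPL change from a pressure ratio uses the 20·log₁₀ form:
20·log₁₀(6.5) = 16.3 dB.

16.3 dB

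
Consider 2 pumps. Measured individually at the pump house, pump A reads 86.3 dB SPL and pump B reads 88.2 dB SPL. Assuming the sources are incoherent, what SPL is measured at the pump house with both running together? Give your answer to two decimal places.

90.36 dB SPL

Add the sources as powers (linear), then convert back to dB:
L_total = 10·log₁₀(10^(86.3/10) + 10^(88.2/10)) = 10·log₁₀(1087000000) = 90.36 dB SPL.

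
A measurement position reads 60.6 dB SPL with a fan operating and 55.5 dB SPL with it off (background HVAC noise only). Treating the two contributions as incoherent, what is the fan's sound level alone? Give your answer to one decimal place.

59.0 dB SPL

Remove the background by subtracting linear intensities:
L_src = 10·log₁₀(10^(60.6/10) − 10^(55.5/10)) = 10·log₁₀(793300) = 59.0 dB SPL.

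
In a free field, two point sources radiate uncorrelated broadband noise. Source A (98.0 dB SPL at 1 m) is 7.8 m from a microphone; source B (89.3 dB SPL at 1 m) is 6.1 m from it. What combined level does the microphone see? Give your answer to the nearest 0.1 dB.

81.0 dB SPL

At the listener: L_A = 98.0 − 20·log₁₀(7.8) = 80.16 dB; L_B = 89.3 − 20·log₁₀(6.1) = 73.59 dB.
Combined: 10·log₁₀(10^(80.16/10)+10^(73.59/10)) = 81.0 dB SPL.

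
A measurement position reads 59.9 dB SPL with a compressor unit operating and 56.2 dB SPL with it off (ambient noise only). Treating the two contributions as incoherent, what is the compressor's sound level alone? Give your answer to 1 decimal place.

57.5 dB SPL

Remove the background by subtracting linear intensities:
L_src = 10·log₁₀(10^(59.9/10) − 10^(56.2/10)) = 10·log₁₀(560400) = 57.5 dB SPL.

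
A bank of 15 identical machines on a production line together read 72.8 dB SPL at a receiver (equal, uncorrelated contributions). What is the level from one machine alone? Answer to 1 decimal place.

15 equal incoherent sources add 10·log₁₀(15) = 11.76 dB over one source.
L_one = 72.8 − 11.76 = 61.0 dB SPL.

61.0 dB SPL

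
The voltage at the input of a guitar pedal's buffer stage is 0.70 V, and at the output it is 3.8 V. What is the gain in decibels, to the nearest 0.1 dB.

Voltage ratio → dB uses the 20·log₁₀ form:
20·log₁₀(3.8/0.70) = 20·log₁₀(5.429) = 14.7 dB.

14.7 dB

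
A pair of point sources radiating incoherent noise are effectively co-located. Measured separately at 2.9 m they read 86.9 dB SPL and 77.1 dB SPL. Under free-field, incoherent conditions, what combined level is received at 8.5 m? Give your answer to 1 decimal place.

Combined at 2.9 m: 10·log₁₀(10^(86.9/10)+10^(77.1/10)) = 87.33 dB SPL.
Then apply −20·log₁₀(8.5/2.9) = -9.34 dB → 78.0 dB SPL.

78.0 dB SPL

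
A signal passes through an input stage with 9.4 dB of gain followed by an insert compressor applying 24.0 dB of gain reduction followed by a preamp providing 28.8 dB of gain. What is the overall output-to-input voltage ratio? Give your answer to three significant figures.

5.13

Net gain = 9.4 + (−24.0) + 28.8 = 14.2 dB.
Voltage ratio = 10^(14.2/20) = 5.13.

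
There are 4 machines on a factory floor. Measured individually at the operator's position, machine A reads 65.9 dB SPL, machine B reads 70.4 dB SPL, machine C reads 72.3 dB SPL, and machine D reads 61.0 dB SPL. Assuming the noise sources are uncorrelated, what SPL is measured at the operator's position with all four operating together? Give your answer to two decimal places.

Incoherent sources sum as intensities:
L_total = 10·log₁₀(10^(65.9/10) + 10^(70.4/10) + 10^(72.3/10) + 10^(61.0/10)) = 10·log₁₀(33100000) = 75.20 dB SPL.

75.20 dB SPL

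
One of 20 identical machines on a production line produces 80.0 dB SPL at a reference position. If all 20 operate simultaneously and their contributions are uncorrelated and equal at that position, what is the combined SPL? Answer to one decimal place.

20 equal incoherent sources raise the level by 10·log₁₀(20) = 13.01 dB.
L_total = 80.0 + 13.01 = 93.0 dB SPL.

93.0 dB SPL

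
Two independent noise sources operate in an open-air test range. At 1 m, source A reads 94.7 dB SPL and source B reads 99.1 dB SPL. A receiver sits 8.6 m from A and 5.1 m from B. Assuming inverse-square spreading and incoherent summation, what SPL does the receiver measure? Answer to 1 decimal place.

At the listener: L_A = 94.7 − 20·log₁₀(8.6) = 76.01 dB; L_B = 99.1 − 20·log₁₀(5.1) = 84.95 dB.
Combined: 10·log₁₀(10^(76.01/10)+10^(84.95/10)) = 85.5 dB SPL.

85.5 dB SPL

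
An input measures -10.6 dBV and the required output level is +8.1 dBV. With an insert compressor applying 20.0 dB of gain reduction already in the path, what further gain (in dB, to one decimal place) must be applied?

38.7 dB

The required make-up gain is the shortfall in the dB sum.
G = +8.1 − (-10.6) + 20.0 = 38.7 dB.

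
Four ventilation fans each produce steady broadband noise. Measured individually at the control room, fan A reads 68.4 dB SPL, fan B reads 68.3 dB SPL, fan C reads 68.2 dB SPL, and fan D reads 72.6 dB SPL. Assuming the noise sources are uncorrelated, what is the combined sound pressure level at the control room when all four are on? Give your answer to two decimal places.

75.85 dB SPL

Incoherent sources sum as intensities:
L_total = 10·log₁₀(10^(68.4/10) + 10^(68.3/10) + 10^(68.2/10) + 10^(72.6/10)) = 10·log₁₀(38480000) = 75.85 dB SPL.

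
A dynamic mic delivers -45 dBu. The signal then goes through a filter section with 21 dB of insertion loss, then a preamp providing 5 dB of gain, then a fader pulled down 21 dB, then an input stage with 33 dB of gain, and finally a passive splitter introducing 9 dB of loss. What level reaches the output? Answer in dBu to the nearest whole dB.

-58 dBu

Gain stages sum in dB:
-45 − 21 + 5 − 21 + 33 − 9 = -58 dBu.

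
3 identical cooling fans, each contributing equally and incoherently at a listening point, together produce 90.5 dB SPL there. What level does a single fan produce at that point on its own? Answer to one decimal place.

85.7 dB SPL

3 equal incoherent sources add 10·log₁₀(3) = 4.77 dB over one source.
L_one = 90.5 − 4.77 = 85.7 dB SPL.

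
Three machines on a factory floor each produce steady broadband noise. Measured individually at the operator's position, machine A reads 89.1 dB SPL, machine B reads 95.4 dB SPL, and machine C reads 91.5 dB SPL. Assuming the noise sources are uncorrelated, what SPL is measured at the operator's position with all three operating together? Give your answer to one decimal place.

97.6 dB SPL

Add the sources as powers (linear), then convert back to dB:
L_total = 10·log₁₀(10^(89.1/10) + 10^(95.4/10) + 10^(91.5/10)) = 10·log₁₀(5693000000) = 97.6 dB SPL.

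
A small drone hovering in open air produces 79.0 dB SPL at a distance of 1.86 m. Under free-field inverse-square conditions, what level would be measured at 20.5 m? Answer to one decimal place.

Free-field point source: level drops by 20·log₁₀ of the distance ratio.
ΔL = −20·log₁₀(20.5/1.86) = -20.84 dB, so L₂ = 79.0 + (-20.84) = 58.2 dB SPL.

58.2 dB SPL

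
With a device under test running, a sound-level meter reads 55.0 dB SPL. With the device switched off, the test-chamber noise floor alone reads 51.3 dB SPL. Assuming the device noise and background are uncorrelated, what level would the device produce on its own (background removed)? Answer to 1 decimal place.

52.6 dB SPL

Background correction is a power subtraction:
L_src = 10·log₁₀(10^(55.0/10) − 10^(51.3/10)) = 10·log₁₀(181300) = 52.6 dB SPL.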